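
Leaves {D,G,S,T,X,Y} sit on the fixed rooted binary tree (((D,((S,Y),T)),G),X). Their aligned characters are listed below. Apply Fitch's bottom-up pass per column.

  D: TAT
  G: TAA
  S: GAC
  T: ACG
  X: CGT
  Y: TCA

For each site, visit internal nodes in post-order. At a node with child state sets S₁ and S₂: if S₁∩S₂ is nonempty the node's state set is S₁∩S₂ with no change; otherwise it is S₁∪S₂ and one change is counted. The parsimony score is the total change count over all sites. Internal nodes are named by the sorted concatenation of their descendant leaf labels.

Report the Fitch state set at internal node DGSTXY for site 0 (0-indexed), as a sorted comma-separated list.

C,T

[col 0] SY: children S:{G}, Y:{T} ∪→ {G,T}; cost 1
[col 0] STY: children SY:{G,T}, T:{A} ∪→ {A,G,T}; cost 1
[col 0] DSTY: children D:{T}, STY:{A,G,T} ∩→ {T}; cost 0
[col 0] DGSTY: children DSTY:{T}, G:{T} ∩→ {T}; cost 0
[col 0] DGSTXY: children DGSTY:{T}, X:{C} ∪→ {C,T}; cost 1
[col 1] SY: children S:{A}, Y:{C} ∪→ {A,C}; cost 1
[col 1] STY: children SY:{A,C}, T:{C} ∩→ {C}; cost 0
[col 1] DSTY: children D:{A}, STY:{C} ∪→ {A,C}; cost 1
[col 1] DGSTY: children DSTY:{A,C}, G:{A} ∩→ {A}; cost 0
[col 1] DGSTXY: children DGSTY:{A}, X:{G} ∪→ {A,G}; cost 1
[col 2] SY: children S:{C}, Y:{A} ∪→ {A,C}; cost 1
[col 2] STY: children SY:{A,C}, T:{G} ∪→ {A,C,G}; cost 1
[col 2] DSTY: children D:{T}, STY:{A,C,G} ∪→ {A,C,G,T}; cost 1
[col 2] DGSTY: children DSTY:{A,C,G,T}, G:{A} ∩→ {A}; cost 0
[col 2] DGSTXY: children DGSTY:{A}, X:{T} ∪→ {A,T}; cost 1
per-site changes: [3, 3, 4]; total = 10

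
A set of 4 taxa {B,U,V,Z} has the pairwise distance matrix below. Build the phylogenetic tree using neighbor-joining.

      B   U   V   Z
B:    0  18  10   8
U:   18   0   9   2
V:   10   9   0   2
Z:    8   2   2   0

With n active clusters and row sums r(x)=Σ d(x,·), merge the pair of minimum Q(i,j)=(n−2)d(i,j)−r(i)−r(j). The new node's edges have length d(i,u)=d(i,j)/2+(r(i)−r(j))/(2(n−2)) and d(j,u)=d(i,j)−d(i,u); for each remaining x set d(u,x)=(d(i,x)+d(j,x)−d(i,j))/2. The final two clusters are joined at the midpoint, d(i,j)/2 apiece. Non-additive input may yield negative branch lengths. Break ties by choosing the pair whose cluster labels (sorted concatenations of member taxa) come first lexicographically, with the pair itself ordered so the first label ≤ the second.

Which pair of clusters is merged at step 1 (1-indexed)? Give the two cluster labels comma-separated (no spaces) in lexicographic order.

iteration 1: select B,V (d=10, Q=-37); attach at lengths (35/4, 5/4); label the merged cluster BV
  updated: d(BV,U)=17/2, d(BV,Z)=0
iteration 2: select BV,U (d=17/2, Q=-21/2); attach at lengths (13/4, 21/4); label the merged cluster BUV
  updated: d(BUV,Z)=-13/4
iteration 3: select BUV,Z (d=-13/4); attach at lengths (-13/8, -13/8); label the merged cluster BUVZ
final tree: (((B:35/4,V:5/4):13/4,U:21/4):-13/8,Z:-13/8)
total length: 61/4

B,V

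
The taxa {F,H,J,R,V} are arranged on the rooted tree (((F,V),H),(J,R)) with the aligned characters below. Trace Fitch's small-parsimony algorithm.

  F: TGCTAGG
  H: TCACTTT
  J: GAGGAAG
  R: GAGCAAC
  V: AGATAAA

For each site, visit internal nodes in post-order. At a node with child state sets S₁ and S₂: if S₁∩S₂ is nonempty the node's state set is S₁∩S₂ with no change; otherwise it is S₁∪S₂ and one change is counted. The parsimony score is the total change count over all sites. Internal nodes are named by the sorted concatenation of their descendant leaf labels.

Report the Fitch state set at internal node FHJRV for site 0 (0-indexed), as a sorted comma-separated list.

[col 0] FV: children F:{T}, V:{A} ∪→ {A,T}; cost 1
[col 0] FHV: children FV:{A,T}, H:{T} ∩→ {T}; cost 0
[col 0] JR: children J:{G}, R:{G} ∩→ {G}; cost 0
[col 0] FHJRV: children FHV:{T}, JR:{G} ∪→ {G,T}; cost 1
[col 1] FV: children F:{G}, V:{G} ∩→ {G}; cost 0
[col 1] FHV: children FV:{G}, H:{C} ∪→ {C,G}; cost 1
[col 1] JR: children J:{A}, R:{A} ∩→ {A}; cost 0
[col 1] FHJRV: children FHV:{C,G}, JR:{A} ∪→ {A,C,G}; cost 1
[col 2] FV: children F:{C}, V:{A} ∪→ {A,C}; cost 1
[col 2] FHV: children FV:{A,C}, H:{A} ∩→ {A}; cost 0
[col 2] JR: children J:{G}, R:{G} ∩→ {G}; cost 0
[col 2] FHJRV: children FHV:{A}, JR:{G} ∪→ {A,G}; cost 1
[col 3] FV: children F:{T}, V:{T} ∩→ {T}; cost 0
[col 3] FHV: children FV:{T}, H:{C} ∪→ {C,T}; cost 1
[col 3] JR: children J:{G}, R:{C} ∪→ {C,G}; cost 1
[col 3] FHJRV: children FHV:{C,T}, JR:{C,G} ∩→ {C}; cost 0
[col 4] FV: children F:{A}, V:{A} ∩→ {A}; cost 0
[col 4] FHV: children FV:{A}, H:{T} ∪→ {A,T}; cost 1
[col 4] JR: children J:{A}, R:{A} ∩→ {A}; cost 0
[col 4] FHJRV: children FHV:{A,T}, JR:{A} ∩→ {A}; cost 0
[col 5] FV: children F:{G}, V:{A} ∪→ {A,G}; cost 1
[col 5] FHV: children FV:{A,G}, H:{T} ∪→ {A,G,T}; cost 1
[col 5] JR: children J:{A}, R:{A} ∩→ {A}; cost 0
[col 5] FHJRV: children FHV:{A,G,T}, JR:{A} ∩→ {A}; cost 0
[col 6] FV: children F:{G}, V:{A} ∪→ {A,G}; cost 1
[col 6] FHV: children FV:{A,G}, H:{T} ∪→ {A,G,T}; cost 1
[col 6] JR: children J:{G}, R:{C} ∪→ {C,G}; cost 1
[col 6] FHJRV: children FHV:{A,G,T}, JR:{C,G} ∩→ {G}; cost 0
per-site changes: [2, 2, 2, 2, 1, 2, 3]; total = 14

G,T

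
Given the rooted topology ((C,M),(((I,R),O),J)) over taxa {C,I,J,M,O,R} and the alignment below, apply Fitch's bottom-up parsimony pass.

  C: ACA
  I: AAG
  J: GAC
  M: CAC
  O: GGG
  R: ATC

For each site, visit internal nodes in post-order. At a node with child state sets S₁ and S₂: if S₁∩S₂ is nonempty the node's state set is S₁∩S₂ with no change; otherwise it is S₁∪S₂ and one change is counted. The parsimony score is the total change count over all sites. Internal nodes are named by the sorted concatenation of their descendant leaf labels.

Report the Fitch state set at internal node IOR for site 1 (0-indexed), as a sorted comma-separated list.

A,G,T

site 0, node CM: C={A} ∪ M={C} → {A,C} (+1)
site 0, node IR: I={A} ∩ R={A} → {A} (+0)
site 0, node IOR: IR={A} ∪ O={G} → {A,G} (+1)
site 0, node IJOR: IOR={A,G} ∩ J={G} → {G} (+0)
site 0, node CIJMOR: CM={A,C} ∪ IJOR={G} → {A,C,G} (+1)
site 1, node CM: C={C} ∪ M={A} → {A,C} (+1)
site 1, node IR: I={A} ∪ R={T} → {A,T} (+1)
site 1, node IOR: IR={A,T} ∪ O={G} → {A,G,T} (+1)
site 1, node IJOR: IOR={A,G,T} ∩ J={A} → {A} (+0)
site 1, node CIJMOR: CM={A,C} ∩ IJOR={A} → {A} (+0)
site 2, node CM: C={A} ∪ M={C} → {A,C} (+1)
site 2, node IR: I={G} ∪ R={C} → {C,G} (+1)
site 2, node IOR: IR={C,G} ∩ O={G} → {G} (+0)
site 2, node IJOR: IOR={G} ∪ J={C} → {C,G} (+1)
site 2, node CIJMOR: CM={A,C} ∩ IJOR={C,G} → {C} (+0)
per-site changes: [3, 3, 3]; total = 9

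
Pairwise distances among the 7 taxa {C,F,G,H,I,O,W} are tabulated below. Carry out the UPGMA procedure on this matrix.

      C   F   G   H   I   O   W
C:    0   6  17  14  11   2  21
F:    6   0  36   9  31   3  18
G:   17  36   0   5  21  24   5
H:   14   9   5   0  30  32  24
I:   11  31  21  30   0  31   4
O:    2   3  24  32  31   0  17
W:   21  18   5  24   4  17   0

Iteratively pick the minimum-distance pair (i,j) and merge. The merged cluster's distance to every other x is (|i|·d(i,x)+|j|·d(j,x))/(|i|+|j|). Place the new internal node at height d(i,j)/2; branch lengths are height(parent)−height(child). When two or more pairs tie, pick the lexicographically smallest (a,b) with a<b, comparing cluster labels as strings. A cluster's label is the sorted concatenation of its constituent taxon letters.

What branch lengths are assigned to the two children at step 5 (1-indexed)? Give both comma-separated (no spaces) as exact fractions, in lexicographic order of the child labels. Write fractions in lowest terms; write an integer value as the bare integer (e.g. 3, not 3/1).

step 1: merge (C,O) at d=2; branch lengths C→1, O→1; new cluster CO
  updated: d(CO,F)=9/2, d(CO,G)=41/2, d(CO,H)=23, d(CO,I)=21, d(CO,W)=19
step 2: merge (I,W) at d=4; branch lengths I→2, W→2; new cluster IW
  updated: d(CO,IW)=20, d(F,IW)=49/2, d(G,IW)=13, d(H,IW)=27
step 3: merge (CO,F) at d=9/2; branch lengths CO→5/4, F→9/4; new cluster CFO
  updated: d(CFO,G)=77/3, d(CFO,H)=55/3, d(CFO,IW)=43/2
step 4: merge (G,H) at d=5; branch lengths G→5/2, H→5/2; new cluster GH
  updated: d(CFO,GH)=22, d(GH,IW)=20
step 5: merge (GH,IW) at d=20; branch lengths GH→15/2, IW→8; new cluster GHIW
  updated: d(CFO,GHIW)=87/4
step 6: merge (CFO,GHIW) at d=87/4; branch lengths CFO→69/8, GHIW→7/8; new cluster CFGHIOW
final tree: (((C:1,O:1):5/4,F:9/4):69/8,((G:5/2,H:5/2):15/2,(I:2,W:2):8):7/8)
total length: 79/2

15/2,8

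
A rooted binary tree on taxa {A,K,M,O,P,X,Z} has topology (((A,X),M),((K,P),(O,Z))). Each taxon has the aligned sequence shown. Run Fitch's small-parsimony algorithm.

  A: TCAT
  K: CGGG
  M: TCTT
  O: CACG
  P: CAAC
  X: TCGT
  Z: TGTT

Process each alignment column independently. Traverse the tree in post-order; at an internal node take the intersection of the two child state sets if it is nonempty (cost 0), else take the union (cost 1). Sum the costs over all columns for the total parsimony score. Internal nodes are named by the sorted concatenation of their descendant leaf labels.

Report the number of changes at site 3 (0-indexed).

3

[col 0] AX: children A:{T}, X:{T} ∩→ {T}; cost 0
[col 0] AMX: children AX:{T}, M:{T} ∩→ {T}; cost 0
[col 0] KP: children K:{C}, P:{C} ∩→ {C}; cost 0
[col 0] OZ: children O:{C}, Z:{T} ∪→ {C,T}; cost 1
[col 0] KOPZ: children KP:{C}, OZ:{C,T} ∩→ {C}; cost 0
[col 0] AKMOPXZ: children AMX:{T}, KOPZ:{C} ∪→ {C,T}; cost 1
[col 1] AX: children A:{C}, X:{C} ∩→ {C}; cost 0
[col 1] AMX: children AX:{C}, M:{C} ∩→ {C}; cost 0
[col 1] KP: children K:{G}, P:{A} ∪→ {A,G}; cost 1
[col 1] OZ: children O:{A}, Z:{G} ∪→ {A,G}; cost 1
[col 1] KOPZ: children KP:{A,G}, OZ:{A,G} ∩→ {A,G}; cost 0
[col 1] AKMOPXZ: children AMX:{C}, KOPZ:{A,G} ∪→ {A,C,G}; cost 1
[col 2] AX: children A:{A}, X:{G} ∪→ {A,G}; cost 1
[col 2] AMX: children AX:{A,G}, M:{T} ∪→ {A,G,T}; cost 1
[col 2] KP: children K:{G}, P:{A} ∪→ {A,G}; cost 1
[col 2] OZ: children O:{C}, Z:{T} ∪→ {C,T}; cost 1
[col 2] KOPZ: children KP:{A,G}, OZ:{C,T} ∪→ {A,C,G,T}; cost 1
[col 2] AKMOPXZ: children AMX:{A,G,T}, KOPZ:{A,C,G,T} ∩→ {A,G,T}; cost 0
[col 3] AX: children A:{T}, X:{T} ∩→ {T}; cost 0
[col 3] AMX: children AX:{T}, M:{T} ∩→ {T}; cost 0
[col 3] KP: children K:{G}, P:{C} ∪→ {C,G}; cost 1
[col 3] OZ: children O:{G}, Z:{T} ∪→ {G,T}; cost 1
[col 3] KOPZ: children KP:{C,G}, OZ:{G,T} ∩→ {G}; cost 0
[col 3] AKMOPXZ: children AMX:{T}, KOPZ:{G} ∪→ {G,T}; cost 1
per-site changes: [2, 3, 5, 3]; total = 13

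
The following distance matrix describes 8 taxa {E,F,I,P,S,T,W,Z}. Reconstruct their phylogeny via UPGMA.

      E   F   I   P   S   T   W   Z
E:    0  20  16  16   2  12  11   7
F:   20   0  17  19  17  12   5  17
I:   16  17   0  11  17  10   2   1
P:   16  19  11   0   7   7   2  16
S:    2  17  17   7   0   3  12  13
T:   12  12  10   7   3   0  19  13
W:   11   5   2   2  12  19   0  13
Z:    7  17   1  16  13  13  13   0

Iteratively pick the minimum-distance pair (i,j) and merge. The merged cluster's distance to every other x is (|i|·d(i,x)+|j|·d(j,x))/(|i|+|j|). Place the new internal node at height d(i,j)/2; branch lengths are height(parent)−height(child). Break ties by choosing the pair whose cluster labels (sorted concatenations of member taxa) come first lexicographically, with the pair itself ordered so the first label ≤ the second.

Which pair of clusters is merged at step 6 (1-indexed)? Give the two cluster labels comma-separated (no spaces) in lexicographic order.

EST,IPWZ

1. join I+Z (d=1) ⇒ IZ; edges |I|=1/2, |Z|=1/2
  updated: d(E,IZ)=23/2, d(F,IZ)=17, d(IZ,P)=27/2, d(IZ,S)=15, d(IZ,T)=23/2, d(IZ,W)=15/2
2. join E+S (d=2) ⇒ ES; edges |E|=1, |S|=1
  updated: d(ES,F)=37/2, d(ES,IZ)=53/4, d(ES,P)=23/2, d(ES,T)=15/2, d(ES,W)=23/2
3. join P+W (d=2) ⇒ PW; edges |P|=1, |W|=1
  updated: d(ES,PW)=23/2, d(F,PW)=12, d(IZ,PW)=21/2, d(PW,T)=13
4. join ES+T (d=15/2) ⇒ EST; edges |ES|=11/4, |T|=15/4
  updated: d(EST,F)=49/3, d(EST,IZ)=38/3, d(EST,PW)=12
5. join IZ+PW (d=21/2) ⇒ IPWZ; edges |IZ|=19/4, |PW|=17/4
  updated: d(EST,IPWZ)=37/3, d(F,IPWZ)=29/2
6. join EST+IPWZ (d=37/3) ⇒ EIPSTWZ; edges |EST|=29/12, |IPWZ|=11/12
  updated: d(EIPSTWZ,F)=107/7
7. join EIPSTWZ+F (d=107/7) ⇒ EFIPSTWZ; edges |EIPSTWZ|=31/21, |F|=107/14
final tree: ((((E:1,S:1):11/4,T:15/4):29/12,((I:1/2,Z:1/2):19/4,(P:1,W:1):17/4):11/12):31/21,F:107/14)
total length: 692/21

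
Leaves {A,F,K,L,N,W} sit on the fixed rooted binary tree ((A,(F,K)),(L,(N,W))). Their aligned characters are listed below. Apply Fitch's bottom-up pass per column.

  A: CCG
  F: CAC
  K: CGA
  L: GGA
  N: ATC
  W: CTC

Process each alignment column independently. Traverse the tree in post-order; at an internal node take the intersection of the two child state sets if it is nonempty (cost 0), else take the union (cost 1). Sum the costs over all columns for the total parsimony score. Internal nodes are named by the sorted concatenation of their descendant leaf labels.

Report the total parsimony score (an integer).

[col 0] FK: children F:{C}, K:{C} ∩→ {C}; cost 0
[col 0] AFK: children A:{C}, FK:{C} ∩→ {C}; cost 0
[col 0] NW: children N:{A}, W:{C} ∪→ {A,C}; cost 1
[col 0] LNW: children L:{G}, NW:{A,C} ∪→ {A,C,G}; cost 1
[col 0] AFKLNW: children AFK:{C}, LNW:{A,C,G} ∩→ {C}; cost 0
[col 1] FK: children F:{A}, K:{G} ∪→ {A,G}; cost 1
[col 1] AFK: children A:{C}, FK:{A,G} ∪→ {A,C,G}; cost 1
[col 1] NW: children N:{T}, W:{T} ∩→ {T}; cost 0
[col 1] LNW: children L:{G}, NW:{T} ∪→ {G,T}; cost 1
[col 1] AFKLNW: children AFK:{A,C,G}, LNW:{G,T} ∩→ {G}; cost 0
[col 2] FK: children F:{C}, K:{A} ∪→ {A,C}; cost 1
[col 2] AFK: children A:{G}, FK:{A,C} ∪→ {A,C,G}; cost 1
[col 2] NW: children N:{C}, W:{C} ∩→ {C}; cost 0
[col 2] LNW: children L:{A}, NW:{C} ∪→ {A,C}; cost 1
[col 2] AFKLNW: children AFK:{A,C,G}, LNW:{A,C} ∩→ {A,C}; cost 0
per-site changes: [2, 3, 3]; total = 8

8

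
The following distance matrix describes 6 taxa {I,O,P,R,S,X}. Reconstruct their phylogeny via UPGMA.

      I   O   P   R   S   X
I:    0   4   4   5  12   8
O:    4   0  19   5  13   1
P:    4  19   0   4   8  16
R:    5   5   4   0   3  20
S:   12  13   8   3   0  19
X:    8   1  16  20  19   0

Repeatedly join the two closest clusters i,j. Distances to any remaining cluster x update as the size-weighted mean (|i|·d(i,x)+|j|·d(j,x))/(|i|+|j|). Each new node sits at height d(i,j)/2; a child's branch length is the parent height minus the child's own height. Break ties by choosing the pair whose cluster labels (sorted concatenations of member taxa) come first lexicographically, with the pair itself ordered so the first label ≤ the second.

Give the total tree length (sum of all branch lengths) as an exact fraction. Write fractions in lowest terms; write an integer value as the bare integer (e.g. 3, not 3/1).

165/8

step 1: merge (O,X) at d=1; branch lengths O→1/2, X→1/2; new cluster OX
  updated: d(I,OX)=6, d(OX,P)=35/2, d(OX,R)=25/2, d(OX,S)=16
step 2: merge (R,S) at d=3; branch lengths R→3/2, S→3/2; new cluster RS
  updated: d(I,RS)=17/2, d(OX,RS)=57/4, d(P,RS)=6
step 3: merge (I,P) at d=4; branch lengths I→2, P→2; new cluster IP
  updated: d(IP,OX)=47/4, d(IP,RS)=29/4
step 4: merge (IP,RS) at d=29/4; branch lengths IP→13/8, RS→17/8; new cluster IPRS
  updated: d(IPRS,OX)=13
step 5: merge (IPRS,OX) at d=13; branch lengths IPRS→23/8, OX→6; new cluster IOPRSX
final tree: (((I:2,P:2):13/8,(R:3/2,S:3/2):17/8):23/8,(O:1/2,X:1/2):6)
total length: 165/8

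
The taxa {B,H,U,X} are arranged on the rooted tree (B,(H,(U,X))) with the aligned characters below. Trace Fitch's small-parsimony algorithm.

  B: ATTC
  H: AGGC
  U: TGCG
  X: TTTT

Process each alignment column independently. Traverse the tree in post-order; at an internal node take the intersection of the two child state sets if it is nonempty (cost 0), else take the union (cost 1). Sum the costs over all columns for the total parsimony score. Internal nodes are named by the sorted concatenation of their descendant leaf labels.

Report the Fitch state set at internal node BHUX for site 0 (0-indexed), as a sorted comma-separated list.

A

[col 0] UX: children U:{T}, X:{T} ∩→ {T}; cost 0
[col 0] HUX: children H:{A}, UX:{T} ∪→ {A,T}; cost 1
[col 0] BHUX: children B:{A}, HUX:{A,T} ∩→ {A}; cost 0
[col 1] UX: children U:{G}, X:{T} ∪→ {G,T}; cost 1
[col 1] HUX: children H:{G}, UX:{G,T} ∩→ {G}; cost 0
[col 1] BHUX: children B:{T}, HUX:{G} ∪→ {G,T}; cost 1
[col 2] UX: children U:{C}, X:{T} ∪→ {C,T}; cost 1
[col 2] HUX: children H:{G}, UX:{C,T} ∪→ {C,G,T}; cost 1
[col 2] BHUX: children B:{T}, HUX:{C,G,T} ∩→ {T}; cost 0
[col 3] UX: children U:{G}, X:{T} ∪→ {G,T}; cost 1
[col 3] HUX: children H:{C}, UX:{G,T} ∪→ {C,G,T}; cost 1
[col 3] BHUX: children B:{C}, HUX:{C,G,T} ∩→ {C}; cost 0
per-site changes: [1, 2, 2, 2]; total = 7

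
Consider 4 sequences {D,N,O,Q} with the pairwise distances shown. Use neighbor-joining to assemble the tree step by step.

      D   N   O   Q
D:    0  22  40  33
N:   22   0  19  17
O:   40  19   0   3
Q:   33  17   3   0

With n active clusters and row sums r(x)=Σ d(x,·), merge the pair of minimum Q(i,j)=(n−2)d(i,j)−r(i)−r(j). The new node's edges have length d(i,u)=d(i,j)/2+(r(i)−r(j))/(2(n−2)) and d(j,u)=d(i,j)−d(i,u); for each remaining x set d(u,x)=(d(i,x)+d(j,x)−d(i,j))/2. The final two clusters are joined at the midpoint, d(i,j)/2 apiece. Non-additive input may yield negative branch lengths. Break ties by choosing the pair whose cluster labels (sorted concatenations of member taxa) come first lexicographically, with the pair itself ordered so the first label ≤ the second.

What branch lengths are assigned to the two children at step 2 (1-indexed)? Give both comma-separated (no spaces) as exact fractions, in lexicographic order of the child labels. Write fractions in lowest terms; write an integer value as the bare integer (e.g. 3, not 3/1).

step 1: merge (D,N) at d=22, Q=-109; branch lengths D→81/4, N→7/4; new cluster DN
  updated: d(DN,O)=37/2, d(DN,Q)=14
step 2: merge (DN,O) at d=37/2, Q=-71/2; branch lengths DN→59/4, O→15/4; new cluster DNO
  updated: d(DNO,Q)=-3/4
step 3: merge (DNO,Q) at d=-3/4; branch lengths DNO→-3/8, Q→-3/8; new cluster DNOQ
final tree: (((D:81/4,N:7/4):59/4,O:15/4):-3/8,Q:-3/8)
total length: 159/4

59/4,15/4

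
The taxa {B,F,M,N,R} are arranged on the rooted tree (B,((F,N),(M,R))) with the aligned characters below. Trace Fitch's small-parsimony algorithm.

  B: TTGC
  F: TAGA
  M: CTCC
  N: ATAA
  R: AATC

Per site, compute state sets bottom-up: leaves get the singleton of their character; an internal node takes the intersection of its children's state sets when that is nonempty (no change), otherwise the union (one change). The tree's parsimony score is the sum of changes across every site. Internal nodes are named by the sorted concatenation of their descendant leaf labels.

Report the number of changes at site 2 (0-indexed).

FN@0: {T} ∪ {A} = {A,T} (union, +1)
MR@0: {C} ∪ {A} = {A,C} (union, +1)
FMNR@0: {A,T} ∩ {A,C} = {A} (intersection, +0)
BFMNR@0: {T} ∪ {A} = {A,T} (union, +1)
FN@1: {A} ∪ {T} = {A,T} (union, +1)
MR@1: {T} ∪ {A} = {A,T} (union, +1)
FMNR@1: {A,T} ∩ {A,T} = {A,T} (intersection, +0)
BFMNR@1: {T} ∩ {A,T} = {T} (intersection, +0)
FN@2: {G} ∪ {A} = {A,G} (union, +1)
MR@2: {C} ∪ {T} = {C,T} (union, +1)
FMNR@2: {A,G} ∪ {C,T} = {A,C,G,T} (union, +1)
BFMNR@2: {G} ∩ {A,C,G,T} = {G} (intersection, +0)
FN@3: {A} ∩ {A} = {A} (intersection, +0)
MR@3: {C} ∩ {C} = {C} (intersection, +0)
FMNR@3: {A} ∪ {C} = {A,C} (union, +1)
BFMNR@3: {C} ∩ {A,C} = {C} (intersection, +0)
per-site changes: [3, 2, 3, 1]; total = 9

3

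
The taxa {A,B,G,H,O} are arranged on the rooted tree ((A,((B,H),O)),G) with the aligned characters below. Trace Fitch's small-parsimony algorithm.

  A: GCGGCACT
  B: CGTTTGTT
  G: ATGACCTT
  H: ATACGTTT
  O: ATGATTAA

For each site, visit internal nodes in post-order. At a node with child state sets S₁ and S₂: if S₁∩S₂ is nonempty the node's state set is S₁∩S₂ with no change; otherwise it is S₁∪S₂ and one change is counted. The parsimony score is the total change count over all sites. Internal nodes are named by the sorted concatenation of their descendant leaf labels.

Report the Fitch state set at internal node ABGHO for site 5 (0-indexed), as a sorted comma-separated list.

A,C,T

site 0, node BH: B={C} ∪ H={A} → {A,C} (+1)
site 0, node BHO: BH={A,C} ∩ O={A} → {A} (+0)
site 0, node ABHO: A={G} ∪ BHO={A} → {A,G} (+1)
site 0, node ABGHO: ABHO={A,G} ∩ G={A} → {A} (+0)
site 1, node BH: B={G} ∪ H={T} → {G,T} (+1)
site 1, node BHO: BH={G,T} ∩ O={T} → {T} (+0)
site 1, node ABHO: A={C} ∪ BHO={T} → {C,T} (+1)
site 1, node ABGHO: ABHO={C,T} ∩ G={T} → {T} (+0)
site 2, node BH: B={T} ∪ H={A} → {A,T} (+1)
site 2, node BHO: BH={A,T} ∪ O={G} → {A,G,T} (+1)
site 2, node ABHO: A={G} ∩ BHO={A,G,T} → {G} (+0)
site 2, node ABGHO: ABHO={G} ∩ G={G} → {G} (+0)
site 3, node BH: B={T} ∪ H={C} → {C,T} (+1)
site 3, node BHO: BH={C,T} ∪ O={A} → {A,C,T} (+1)
site 3, node ABHO: A={G} ∪ BHO={A,C,T} → {A,C,G,T} (+1)
site 3, node ABGHO: ABHO={A,C,G,T} ∩ G={A} → {A} (+0)
site 4, node BH: B={T} ∪ H={G} → {G,T} (+1)
site 4, node BHO: BH={G,T} ∩ O={T} → {T} (+0)
site 4, node ABHO: A={C} ∪ BHO={T} → {C,T} (+1)
site 4, node ABGHO: ABHO={C,T} ∩ G={C} → {C} (+0)
site 5, node BH: B={G} ∪ H={T} → {G,T} (+1)
site 5, node BHO: BH={G,T} ∩ O={T} → {T} (+0)
site 5, node ABHO: A={A} ∪ BHO={T} → {A,T} (+1)
site 5, node ABGHO: ABHO={A,T} ∪ G={C} → {A,C,T} (+1)
site 6, node BH: B={T} ∩ H={T} → {T} (+0)
site 6, node BHO: BH={T} ∪ O={A} → {A,T} (+1)
site 6, node ABHO: A={C} ∪ BHO={A,T} → {A,C,T} (+1)
site 6, node ABGHO: ABHO={A,C,T} ∩ G={T} → {T} (+0)
site 7, node BH: B={T} ∩ H={T} → {T} (+0)
site 7, node BHO: BH={T} ∪ O={A} → {A,T} (+1)
site 7, node ABHO: A={T} ∩ BHO={A,T} → {T} (+0)
site 7, node ABGHO: ABHO={T} ∩ G={T} → {T} (+0)
per-site changes: [2, 2, 2, 3, 2, 3, 2, 1]; total = 17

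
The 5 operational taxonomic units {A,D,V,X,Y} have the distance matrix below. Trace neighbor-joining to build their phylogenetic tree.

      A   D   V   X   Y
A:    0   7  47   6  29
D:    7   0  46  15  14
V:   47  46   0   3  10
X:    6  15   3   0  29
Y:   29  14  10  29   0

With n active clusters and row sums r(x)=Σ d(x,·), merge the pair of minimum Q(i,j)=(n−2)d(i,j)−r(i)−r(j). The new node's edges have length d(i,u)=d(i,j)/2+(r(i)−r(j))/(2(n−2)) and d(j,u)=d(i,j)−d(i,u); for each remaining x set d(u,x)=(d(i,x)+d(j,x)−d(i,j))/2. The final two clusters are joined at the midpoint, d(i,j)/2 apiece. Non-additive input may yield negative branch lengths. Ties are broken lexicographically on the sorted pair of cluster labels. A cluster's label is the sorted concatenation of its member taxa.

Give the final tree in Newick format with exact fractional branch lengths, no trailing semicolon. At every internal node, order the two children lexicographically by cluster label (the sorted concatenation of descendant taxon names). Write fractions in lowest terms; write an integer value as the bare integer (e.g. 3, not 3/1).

(((A:13/4,D:15/4):43/4,(V:9,Y:1):59/4):-15/8,X:-15/8)

step 1: merge (V,Y) at d=10, Q=-158; branch lengths V→9, Y→1; new cluster VY
  updated: d(A,VY)=33, d(D,VY)=25, d(VY,X)=11
step 2: merge (A,D) at d=7, Q=-79; branch lengths A→13/4, D→15/4; new cluster AD
  updated: d(AD,VY)=51/2, d(AD,X)=7
step 3: merge (AD,VY) at d=51/2, Q=-87/2; branch lengths AD→43/4, VY→59/4; new cluster ADVY
  updated: d(ADVY,X)=-15/4
step 4: merge (ADVY,X) at d=-15/4; branch lengths ADVY→-15/8, X→-15/8; new cluster ADVXY
final tree: (((A:13/4,D:15/4):43/4,(V:9,Y:1):59/4):-15/8,X:-15/8)
total length: 155/4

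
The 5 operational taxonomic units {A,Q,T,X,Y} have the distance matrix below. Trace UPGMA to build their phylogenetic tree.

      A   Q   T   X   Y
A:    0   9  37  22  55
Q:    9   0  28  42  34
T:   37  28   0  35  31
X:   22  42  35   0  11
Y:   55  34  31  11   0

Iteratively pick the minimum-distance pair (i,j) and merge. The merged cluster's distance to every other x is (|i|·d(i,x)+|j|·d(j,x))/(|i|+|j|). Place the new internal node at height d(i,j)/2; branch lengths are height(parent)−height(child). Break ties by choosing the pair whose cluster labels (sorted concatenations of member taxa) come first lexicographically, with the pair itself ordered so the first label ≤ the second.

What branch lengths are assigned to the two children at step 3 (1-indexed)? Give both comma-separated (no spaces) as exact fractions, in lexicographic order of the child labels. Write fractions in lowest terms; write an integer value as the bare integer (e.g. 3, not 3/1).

47/4,65/4

step 1: merge (A,Q) at d=9; branch lengths A→9/2, Q→9/2; new cluster AQ
  updated: d(AQ,T)=65/2, d(AQ,X)=32, d(AQ,Y)=89/2
step 2: merge (X,Y) at d=11; branch lengths X→11/2, Y→11/2; new cluster XY
  updated: d(AQ,XY)=153/4, d(T,XY)=33
step 3: merge (AQ,T) at d=65/2; branch lengths AQ→47/4, T→65/4; new cluster AQT
  updated: d(AQT,XY)=73/2
step 4: merge (AQT,XY) at d=73/2; branch lengths AQT→2, XY→51/4; new cluster AQTXY
final tree: (((A:9/2,Q:9/2):47/4,T:65/4):2,(X:11/2,Y:11/2):51/4)
total length: 251/4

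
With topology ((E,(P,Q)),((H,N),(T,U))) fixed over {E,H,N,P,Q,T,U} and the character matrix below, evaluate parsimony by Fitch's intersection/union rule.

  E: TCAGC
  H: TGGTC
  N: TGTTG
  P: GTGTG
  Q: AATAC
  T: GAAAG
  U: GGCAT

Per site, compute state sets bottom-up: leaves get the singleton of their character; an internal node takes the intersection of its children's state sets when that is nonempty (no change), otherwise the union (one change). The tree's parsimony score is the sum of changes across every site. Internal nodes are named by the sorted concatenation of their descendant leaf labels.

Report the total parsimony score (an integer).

19

site 0, node PQ: P={G} ∪ Q={A} → {A,G} (+1)
site 0, node EPQ: E={T} ∪ PQ={A,G} → {A,G,T} (+1)
site 0, node HN: H={T} ∩ N={T} → {T} (+0)
site 0, node TU: T={G} ∩ U={G} → {G} (+0)
site 0, node HNTU: HN={T} ∪ TU={G} → {G,T} (+1)
site 0, node EHNPQTU: EPQ={A,G,T} ∩ HNTU={G,T} → {G,T} (+0)
site 1, node PQ: P={T} ∪ Q={A} → {A,T} (+1)
site 1, node EPQ: E={C} ∪ PQ={A,T} → {A,C,T} (+1)
site 1, node HN: H={G} ∩ N={G} → {G} (+0)
site 1, node TU: T={A} ∪ U={G} → {A,G} (+1)
site 1, node HNTU: HN={G} ∩ TU={A,G} → {G} (+0)
site 1, node EHNPQTU: EPQ={A,C,T} ∪ HNTU={G} → {A,C,G,T} (+1)
site 2, node PQ: P={G} ∪ Q={T} → {G,T} (+1)
site 2, node EPQ: E={A} ∪ PQ={G,T} → {A,G,T} (+1)
site 2, node HN: H={G} ∪ N={T} → {G,T} (+1)
site 2, node TU: T={A} ∪ U={C} → {A,C} (+1)
site 2, node HNTU: HN={G,T} ∪ TU={A,C} → {A,C,G,T} (+1)
site 2, node EHNPQTU: EPQ={A,G,T} ∩ HNTU={A,C,G,T} → {A,G,T} (+0)
site 3, node PQ: P={T} ∪ Q={A} → {A,T} (+1)
site 3, node EPQ: E={G} ∪ PQ={A,T} → {A,G,T} (+1)
site 3, node HN: H={T} ∩ N={T} → {T} (+0)
site 3, node TU: T={A} ∩ U={A} → {A} (+0)
site 3, node HNTU: HN={T} ∪ TU={A} → {A,T} (+1)
site 3, node EHNPQTU: EPQ={A,G,T} ∩ HNTU={A,T} → {A,T} (+0)
site 4, node PQ: P={G} ∪ Q={C} → {C,G} (+1)
site 4, node EPQ: E={C} ∩ PQ={C,G} → {C} (+0)
site 4, node HN: H={C} ∪ N={G} → {C,G} (+1)
site 4, node TU: T={G} ∪ U={T} → {G,T} (+1)
site 4, node HNTU: HN={C,G} ∩ TU={G,T} → {G} (+0)
site 4, node EHNPQTU: EPQ={C} ∪ HNTU={G} → {C,G} (+1)
per-site changes: [3, 4, 5, 3, 4]; total = 19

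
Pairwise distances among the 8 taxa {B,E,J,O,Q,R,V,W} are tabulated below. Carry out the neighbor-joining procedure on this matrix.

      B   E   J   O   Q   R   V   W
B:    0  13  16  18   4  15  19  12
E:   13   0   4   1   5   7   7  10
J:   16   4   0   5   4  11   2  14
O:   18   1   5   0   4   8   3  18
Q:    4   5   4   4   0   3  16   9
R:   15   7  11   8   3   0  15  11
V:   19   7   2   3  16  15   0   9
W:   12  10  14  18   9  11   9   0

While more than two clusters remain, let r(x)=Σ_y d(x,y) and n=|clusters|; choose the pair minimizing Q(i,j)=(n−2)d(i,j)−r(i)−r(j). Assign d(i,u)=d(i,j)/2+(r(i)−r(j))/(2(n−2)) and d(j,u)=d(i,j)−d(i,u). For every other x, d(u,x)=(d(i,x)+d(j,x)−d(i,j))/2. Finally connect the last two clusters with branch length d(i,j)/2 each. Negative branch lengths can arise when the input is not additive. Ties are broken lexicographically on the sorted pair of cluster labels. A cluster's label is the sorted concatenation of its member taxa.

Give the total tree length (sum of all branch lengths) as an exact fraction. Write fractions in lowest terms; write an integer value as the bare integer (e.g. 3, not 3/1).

iteration 1: select B,Q (d=4, Q=-118); attach at lengths (19/3, -7/3); label the merged cluster BQ
  updated: d(BQ,E)=7, d(BQ,J)=8, d(BQ,O)=9, d(BQ,R)=7, d(BQ,V)=31/2, d(BQ,W)=17/2
iteration 2: select J,V (d=2, Q=-171/2); attach at lengths (1/4, 7/4); label the merged cluster JV
  updated: d(BQ,JV)=43/4, d(E,JV)=9/2, d(JV,O)=3, d(JV,R)=12, d(JV,W)=21/2
iteration 3: select JV,O (d=3, Q=-271/4); attach at lengths (55/32, 41/32); label the merged cluster JOV
  updated: d(BQ,JOV)=67/8, d(E,JOV)=5/4, d(JOV,R)=17/2, d(JOV,W)=51/4
iteration 4: select E,JOV (d=5/4, Q=-419/8); attach at lengths (-5/16, 25/16); label the merged cluster EJOV
  updated: d(BQ,EJOV)=113/16, d(EJOV,R)=57/8, d(EJOV,W)=43/4
iteration 5: select BQ,W (d=17/2, Q=-573/16); attach at lengths (149/64, 395/64); label the merged cluster BQW
  updated: d(BQW,EJOV)=149/32, d(BQW,R)=19/4
iteration 6: select BQW,EJOV (d=149/32, Q=-529/32); attach at lengths (73/64, 225/64); label the merged cluster BEJOQVW
  updated: d(BEJOQVW,R)=231/64
iteration 7: select BEJOQVW,R (d=231/64); attach at lengths (231/128, 231/128); label the merged cluster BEJOQRVW
final tree: ((((B:19/3,Q:-7/3):149/64,W:395/64):73/64,(E:-5/16,((J:1/4,V:7/4):55/32,O:41/32):25/16):225/64):231/128,R:231/128)
total length: 1729/64

1729/64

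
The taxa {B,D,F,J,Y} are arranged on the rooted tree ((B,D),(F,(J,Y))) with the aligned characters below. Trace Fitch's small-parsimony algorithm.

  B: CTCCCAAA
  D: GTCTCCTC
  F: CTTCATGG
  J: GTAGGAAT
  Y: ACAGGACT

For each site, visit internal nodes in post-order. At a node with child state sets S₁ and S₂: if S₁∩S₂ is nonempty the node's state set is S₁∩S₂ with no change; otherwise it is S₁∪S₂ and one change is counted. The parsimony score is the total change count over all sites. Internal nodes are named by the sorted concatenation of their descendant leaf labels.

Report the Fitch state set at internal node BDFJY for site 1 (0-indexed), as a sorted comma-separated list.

T

[col 0] BD: children B:{C}, D:{G} ∪→ {C,G}; cost 1
[col 0] JY: children J:{G}, Y:{A} ∪→ {A,G}; cost 1
[col 0] FJY: children F:{C}, JY:{A,G} ∪→ {A,C,G}; cost 1
[col 0] BDFJY: children BD:{C,G}, FJY:{A,C,G} ∩→ {C,G}; cost 0
[col 1] BD: children B:{T}, D:{T} ∩→ {T}; cost 0
[col 1] JY: children J:{T}, Y:{C} ∪→ {C,T}; cost 1
[col 1] FJY: children F:{T}, JY:{C,T} ∩→ {T}; cost 0
[col 1] BDFJY: children BD:{T}, FJY:{T} ∩→ {T}; cost 0
[col 2] BD: children B:{C}, D:{C} ∩→ {C}; cost 0
[col 2] JY: children J:{A}, Y:{A} ∩→ {A}; cost 0
[col 2] FJY: children F:{T}, JY:{A} ∪→ {A,T}; cost 1
[col 2] BDFJY: children BD:{C}, FJY:{A,T} ∪→ {A,C,T}; cost 1
[col 3] BD: children B:{C}, D:{T} ∪→ {C,T}; cost 1
[col 3] JY: children J:{G}, Y:{G} ∩→ {G}; cost 0
[col 3] FJY: children F:{C}, JY:{G} ∪→ {C,G}; cost 1
[col 3] BDFJY: children BD:{C,T}, FJY:{C,G} ∩→ {C}; cost 0
[col 4] BD: children B:{C}, D:{C} ∩→ {C}; cost 0
[col 4] JY: children J:{G}, Y:{G} ∩→ {G}; cost 0
[col 4] FJY: children F:{A}, JY:{G} ∪→ {A,G}; cost 1
[col 4] BDFJY: children BD:{C}, FJY:{A,G} ∪→ {A,C,G}; cost 1
[col 5] BD: children B:{A}, D:{C} ∪→ {A,C}; cost 1
[col 5] JY: children J:{A}, Y:{A} ∩→ {A}; cost 0
[col 5] FJY: children F:{T}, JY:{A} ∪→ {A,T}; cost 1
[col 5] BDFJY: children BD:{A,C}, FJY:{A,T} ∩→ {A}; cost 0
[col 6] BD: children B:{A}, D:{T} ∪→ {A,T}; cost 1
[col 6] JY: children J:{A}, Y:{C} ∪→ {A,C}; cost 1
[col 6] FJY: children F:{G}, JY:{A,C} ∪→ {A,C,G}; cost 1
[col 6] BDFJY: children BD:{A,T}, FJY:{A,C,G} ∩→ {A}; cost 0
[col 7] BD: children B:{A}, D:{C} ∪→ {A,C}; cost 1
[col 7] JY: children J:{T}, Y:{T} ∩→ {T}; cost 0
[col 7] FJY: children F:{G}, JY:{T} ∪→ {G,T}; cost 1
[col 7] BDFJY: children BD:{A,C}, FJY:{G,T} ∪→ {A,C,G,T}; cost 1
per-site changes: [3, 1, 2, 2, 2, 2, 3, 3]; total = 18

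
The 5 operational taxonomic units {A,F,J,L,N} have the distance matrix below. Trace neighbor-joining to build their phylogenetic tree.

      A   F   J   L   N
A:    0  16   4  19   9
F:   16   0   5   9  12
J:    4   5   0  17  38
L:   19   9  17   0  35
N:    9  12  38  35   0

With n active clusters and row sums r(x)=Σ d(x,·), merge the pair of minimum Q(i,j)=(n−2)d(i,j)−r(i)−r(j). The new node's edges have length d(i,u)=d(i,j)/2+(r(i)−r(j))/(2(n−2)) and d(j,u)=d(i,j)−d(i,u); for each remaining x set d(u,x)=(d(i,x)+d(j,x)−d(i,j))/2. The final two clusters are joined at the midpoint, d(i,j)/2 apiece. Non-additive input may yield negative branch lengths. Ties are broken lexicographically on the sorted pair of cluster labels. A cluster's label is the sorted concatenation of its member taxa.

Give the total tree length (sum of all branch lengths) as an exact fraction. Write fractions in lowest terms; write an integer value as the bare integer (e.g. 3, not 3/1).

iteration 1: select A,N (d=9, Q=-115); attach at lengths (-19/6, 73/6); label the merged cluster AN
  updated: d(AN,F)=19/2, d(AN,J)=33/2, d(AN,L)=45/2
iteration 2: select AN,J (d=33/2, Q=-54); attach at lengths (43/4, 23/4); label the merged cluster AJN
  updated: d(AJN,F)=-1, d(AJN,L)=23/2
iteration 3: select AJN,F (d=-1, Q=-39/2); attach at lengths (3/4, -7/4); label the merged cluster AFJN
  updated: d(AFJN,L)=43/4
iteration 4: select AFJN,L (d=43/4); attach at lengths (43/8, 43/8); label the merged cluster AFJLN
final tree: ((((A:-19/6,N:73/6):43/4,J:23/4):3/4,F:-7/4):43/8,L:43/8)
total length: 141/4

141/4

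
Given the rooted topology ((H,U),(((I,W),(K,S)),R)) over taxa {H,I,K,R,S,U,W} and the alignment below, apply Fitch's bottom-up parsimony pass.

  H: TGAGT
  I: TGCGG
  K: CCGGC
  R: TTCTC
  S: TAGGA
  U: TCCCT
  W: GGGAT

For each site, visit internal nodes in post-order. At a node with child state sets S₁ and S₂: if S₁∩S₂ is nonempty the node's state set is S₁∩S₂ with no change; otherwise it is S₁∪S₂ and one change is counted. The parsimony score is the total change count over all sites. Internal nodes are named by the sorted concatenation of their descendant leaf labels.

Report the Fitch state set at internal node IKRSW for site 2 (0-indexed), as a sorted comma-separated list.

HU@0: {T} ∩ {T} = {T} (intersection, +0)
IW@0: {T} ∪ {G} = {G,T} (union, +1)
KS@0: {C} ∪ {T} = {C,T} (union, +1)
IKSW@0: {G,T} ∩ {C,T} = {T} (intersection, +0)
IKRSW@0: {T} ∩ {T} = {T} (intersection, +0)
HIKRSUW@0: {T} ∩ {T} = {T} (intersection, +0)
HU@1: {G} ∪ {C} = {C,G} (union, +1)
IW@1: {G} ∩ {G} = {G} (intersection, +0)
KS@1: {C} ∪ {A} = {A,C} (union, +1)
IKSW@1: {G} ∪ {A,C} = {A,C,G} (union, +1)
IKRSW@1: {A,C,G} ∪ {T} = {A,C,G,T} (union, +1)
HIKRSUW@1: {C,G} ∩ {A,C,G,T} = {C,G} (intersection, +0)
HU@2: {A} ∪ {C} = {A,C} (union, +1)
IW@2: {C} ∪ {G} = {C,G} (union, +1)
KS@2: {G} ∩ {G} = {G} (intersection, +0)
IKSW@2: {C,G} ∩ {G} = {G} (intersection, +0)
IKRSW@2: {G} ∪ {C} = {C,G} (union, +1)
HIKRSUW@2: {A,C} ∩ {C,G} = {C} (intersection, +0)
HU@3: {G} ∪ {C} = {C,G} (union, +1)
IW@3: {G} ∪ {A} = {A,G} (union, +1)
KS@3: {G} ∩ {G} = {G} (intersection, +0)
IKSW@3: {A,G} ∩ {G} = {G} (intersection, +0)
IKRSW@3: {G} ∪ {T} = {G,T} (union, +1)
HIKRSUW@3: {C,G} ∩ {G,T} = {G} (intersection, +0)
HU@4: {T} ∩ {T} = {T} (intersection, +0)
IW@4: {G} ∪ {T} = {G,T} (union, +1)
KS@4: {C} ∪ {A} = {A,C} (union, +1)
IKSW@4: {G,T} ∪ {A,C} = {A,C,G,T} (union, +1)
IKRSW@4: {A,C,G,T} ∩ {C} = {C} (intersection, +0)
HIKRSUW@4: {T} ∪ {C} = {C,T} (union, +1)
per-site changes: [2, 4, 3, 3, 4]; total = 16

C,G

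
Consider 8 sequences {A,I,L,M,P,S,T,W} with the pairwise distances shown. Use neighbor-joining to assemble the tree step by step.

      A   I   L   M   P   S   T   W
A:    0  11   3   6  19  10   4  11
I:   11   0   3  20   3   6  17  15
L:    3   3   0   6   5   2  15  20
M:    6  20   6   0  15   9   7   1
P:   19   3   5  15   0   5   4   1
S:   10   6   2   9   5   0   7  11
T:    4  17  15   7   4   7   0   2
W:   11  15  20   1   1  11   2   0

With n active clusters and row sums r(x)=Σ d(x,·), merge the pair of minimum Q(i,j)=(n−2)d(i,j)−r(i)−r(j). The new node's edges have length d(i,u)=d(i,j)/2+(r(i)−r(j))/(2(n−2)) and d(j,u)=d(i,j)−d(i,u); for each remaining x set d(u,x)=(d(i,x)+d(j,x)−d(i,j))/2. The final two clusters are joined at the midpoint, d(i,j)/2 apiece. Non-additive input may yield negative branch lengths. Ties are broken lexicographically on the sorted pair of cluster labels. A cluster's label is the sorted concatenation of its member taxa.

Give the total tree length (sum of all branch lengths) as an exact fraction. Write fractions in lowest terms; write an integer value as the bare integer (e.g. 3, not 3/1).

iteration 1: select M,W (d=1, Q=-119); attach at lengths (3/4, 1/4); label the merged cluster MW
  updated: d(A,MW)=8, d(I,MW)=17, d(L,MW)=25/2, d(MW,P)=15/2, d(MW,S)=19/2, d(MW,T)=4
iteration 2: select MW,T (d=4, Q=-179/2); attach at lengths (11/4, 5/4); label the merged cluster MTW
  updated: d(A,MTW)=4, d(I,MTW)=15, d(L,MTW)=47/4, d(MTW,P)=15/4, d(MTW,S)=25/4
iteration 3: select A,MTW (d=4, Q=-287/4); attach at lengths (89/32, 39/32); label the merged cluster AMTW
  updated: d(AMTW,I)=11, d(AMTW,L)=43/8, d(AMTW,P)=75/8, d(AMTW,S)=49/8
iteration 4: select I,P (d=3, Q=-291/8); attach at lengths (77/48, 67/48); label the merged cluster IP
  updated: d(AMTW,IP)=139/16, d(IP,L)=5/2, d(IP,S)=4
iteration 5: select AMTW,S (d=49/8, Q=-321/16); attach at lengths (325/64, 67/64); label the merged cluster AMSTW
  updated: d(AMSTW,IP)=105/32, d(AMSTW,L)=5/8
iteration 6: select AMSTW,IP (d=105/32, Q=-205/32); attach at lengths (45/64, 165/64); label the merged cluster AIMPSTW
  updated: d(AIMPSTW,L)=-5/64
iteration 7: select AIMPSTW,L (d=-5/64); attach at lengths (-5/128, -5/128); label the merged cluster AILMPSTW
final tree: ((((A:89/32,((M:3/4,W:1/4):11/4,T:5/4):39/32):325/64,S:67/64):45/64,(I:77/48,P:67/48):165/64):-5/128,L:-5/128)
total length: 1365/64

1365/64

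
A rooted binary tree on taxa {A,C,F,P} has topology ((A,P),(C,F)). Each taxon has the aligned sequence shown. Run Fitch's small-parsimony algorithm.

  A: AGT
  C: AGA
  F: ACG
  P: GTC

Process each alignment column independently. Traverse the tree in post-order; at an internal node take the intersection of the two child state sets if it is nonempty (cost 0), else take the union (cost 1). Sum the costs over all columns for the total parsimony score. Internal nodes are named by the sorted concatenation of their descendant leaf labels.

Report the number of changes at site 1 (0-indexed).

2

site 0, node AP: A={A} ∪ P={G} → {A,G} (+1)
site 0, node CF: C={A} ∩ F={A} → {A} (+0)
site 0, node ACFP: AP={A,G} ∩ CF={A} → {A} (+0)
site 1, node AP: A={G} ∪ P={T} → {G,T} (+1)
site 1, node CF: C={G} ∪ F={C} → {C,G} (+1)
site 1, node ACFP: AP={G,T} ∩ CF={C,G} → {G} (+0)
site 2, node AP: A={T} ∪ P={C} → {C,T} (+1)
site 2, node CF: C={A} ∪ F={G} → {A,G} (+1)
site 2, node ACFP: AP={C,T} ∪ CF={A,G} → {A,C,G,T} (+1)
per-site changes: [1, 2, 3]; total = 6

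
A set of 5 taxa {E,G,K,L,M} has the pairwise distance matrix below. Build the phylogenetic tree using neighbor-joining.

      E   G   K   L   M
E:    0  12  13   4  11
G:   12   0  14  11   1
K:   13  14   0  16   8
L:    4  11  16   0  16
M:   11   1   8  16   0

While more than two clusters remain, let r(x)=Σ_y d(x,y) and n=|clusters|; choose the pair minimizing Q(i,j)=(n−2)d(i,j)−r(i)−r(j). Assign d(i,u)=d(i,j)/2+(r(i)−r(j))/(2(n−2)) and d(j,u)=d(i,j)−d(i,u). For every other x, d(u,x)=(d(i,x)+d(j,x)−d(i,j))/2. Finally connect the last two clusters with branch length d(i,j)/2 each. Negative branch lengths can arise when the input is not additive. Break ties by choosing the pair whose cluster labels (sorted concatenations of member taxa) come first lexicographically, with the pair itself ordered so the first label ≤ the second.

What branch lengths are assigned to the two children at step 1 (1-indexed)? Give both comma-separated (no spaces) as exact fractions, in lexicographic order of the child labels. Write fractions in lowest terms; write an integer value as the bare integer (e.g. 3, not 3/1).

iteration 1: select E,L (d=4, Q=-75); attach at lengths (5/6, 19/6); label the merged cluster EL
  updated: d(EL,G)=19/2, d(EL,K)=25/2, d(EL,M)=23/2
iteration 2: select EL,K (d=25/2, Q=-43); attach at lengths (6, 13/2); label the merged cluster EKL
  updated: d(EKL,G)=11/2, d(EKL,M)=7/2
iteration 3: select EKL,G (d=11/2, Q=-10); attach at lengths (4, 3/2); label the merged cluster EGKL
  updated: d(EGKL,M)=-1/2
iteration 4: select EGKL,M (d=-1/2); attach at lengths (-1/4, -1/4); label the merged cluster EGKLM
final tree: ((((E:5/6,L:19/6):6,K:13/2):4,G:3/2):-1/4,M:-1/4)
total length: 43/2

5/6,19/6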